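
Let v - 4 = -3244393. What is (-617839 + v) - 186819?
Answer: -4049047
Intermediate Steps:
v = -3244389 (v = 4 - 3244393 = -3244389)
(-617839 + v) - 186819 = (-617839 - 3244389) - 186819 = -3862228 - 186819 = -4049047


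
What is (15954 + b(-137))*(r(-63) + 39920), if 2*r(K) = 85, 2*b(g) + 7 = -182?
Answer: 2535141075/4 ≈ 6.3379e+8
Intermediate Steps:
b(g) = -189/2 (b(g) = -7/2 + (½)*(-182) = -7/2 - 91 = -189/2)
r(K) = 85/2 (r(K) = (½)*85 = 85/2)
(15954 + b(-137))*(r(-63) + 39920) = (15954 - 189/2)*(85/2 + 39920) = (31719/2)*(79925/2) = 2535141075/4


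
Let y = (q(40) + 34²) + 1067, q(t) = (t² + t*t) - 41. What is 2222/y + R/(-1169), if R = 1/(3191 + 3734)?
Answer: 8993903384/21784519575 ≈ 0.41286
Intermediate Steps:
q(t) = -41 + 2*t² (q(t) = (t² + t²) - 41 = 2*t² - 41 = -41 + 2*t²)
R = 1/6925 ≈ 0.00014440
y = 5382 (y = ((-41 + 2*40²) + 34²) + 1067 = ((-41 + 2*1600) + 1156) + 1067 = ((-41 + 3200) + 1156) + 1067 = (3159 + 1156) + 1067 = 4315 + 1067 = 5382)
2222/y + R/(-1169) = 2222/5382 + (1/6925)/(-1169) = 2222*(1/5382) + (1/6925)*(-1/1169) = 1111/2691 - 1/8095325 = 8993903384/21784519575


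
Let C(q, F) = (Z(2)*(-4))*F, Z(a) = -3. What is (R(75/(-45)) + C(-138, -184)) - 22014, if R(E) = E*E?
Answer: -217973/9 ≈ -24219.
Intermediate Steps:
C(q, F) = 12*F (C(q, F) = (-3*(-4))*F = 12*F)
R(E) = E²
(R(75/(-45)) + C(-138, -184)) - 22014 = ((75/(-45))² + 12*(-184)) - 22014 = ((75*(-1/45))² - 2208) - 22014 = ((-5/3)² - 2208) - 22014 = (25/9 - 2208) - 22014 = -19847/9 - 22014 = -217973/9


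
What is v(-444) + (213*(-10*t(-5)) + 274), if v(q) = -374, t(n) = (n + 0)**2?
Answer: -53350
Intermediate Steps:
t(n) = n**2
v(-444) + (213*(-10*t(-5)) + 274) = -374 + (213*(-10*(-5)**2) + 274) = -374 + (213*(-10*25) + 274) = -374 + (213*(-250) + 274) = -374 + (-53250 + 274) = -374 - 52976 = -53350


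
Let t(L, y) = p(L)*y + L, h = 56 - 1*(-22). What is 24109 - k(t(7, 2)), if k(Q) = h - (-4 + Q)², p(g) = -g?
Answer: 24152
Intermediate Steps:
h = 78 (h = 56 + 22 = 78)
t(L, y) = L - L*y (t(L, y) = (-L)*y + L = -L*y + L = L - L*y)
k(Q) = 78 - (-4 + Q)²
24109 - k(t(7, 2)) = 24109 - (78 - (-4 + 7*(1 - 1*2))²) = 24109 - (78 - (-4 + 7*(1 - 2))²) = 24109 - (78 - (-4 + 7*(-1))²) = 24109 - (78 - (-4 - 7)²) = 24109 - (78 - 1*(-11)²) = 24109 - (78 - 1*121) = 24109 - (78 - 121) = 24109 - 1*(-43) = 24109 + 43 = 24152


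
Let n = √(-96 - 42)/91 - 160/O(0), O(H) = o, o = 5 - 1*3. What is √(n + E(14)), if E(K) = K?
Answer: √(-546546 + 91*I*√138)/91 ≈ 0.007945 + 8.124*I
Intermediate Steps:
o = 2 (o = 5 - 3 = 2)
O(H) = 2
n = -80 + I*√138/91 (n = √(-96 - 42)/91 - 160/2 = √(-138)*(1/91) - 160*½ = (I*√138)*(1/91) - 80 = I*√138/91 - 80 = -80 + I*√138/91 ≈ -80.0 + 0.12909*I)
√(n + E(14)) = √((-80 + I*√138/91) + 14) = √(-66 + I*√138/91)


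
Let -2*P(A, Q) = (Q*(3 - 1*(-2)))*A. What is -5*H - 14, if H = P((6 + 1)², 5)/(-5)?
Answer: -1253/2 ≈ -626.50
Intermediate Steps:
P(A, Q) = -5*A*Q/2 (P(A, Q) = -Q*(3 - 1*(-2))*A/2 = -Q*(3 + 2)*A/2 = -Q*5*A/2 = -5*Q*A/2 = -5*A*Q/2)
H = 245/2 (H = -5/2*(6 + 1)²*5/(-5) = -5/2*7²*5*(-⅕) = -5/2*49*5*(-⅕) = -1225/2*(-⅕) = 245/2 ≈ 122.50)
-5*H - 14 = -5*245/2 - 14 = -1225/2 - 14 = -1253/2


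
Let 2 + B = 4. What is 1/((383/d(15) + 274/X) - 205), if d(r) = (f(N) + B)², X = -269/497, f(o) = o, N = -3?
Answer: -269/88296 ≈ -0.0030466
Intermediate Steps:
B = 2 (B = -2 + 4 = 2)
X = -269/497 (X = -269*1/497 = -269/497 ≈ -0.54125)
d(r) = 1 (d(r) = (-3 + 2)² = (-1)² = 1)
1/((383/d(15) + 274/X) - 205) = 1/((383/1 + 274/(-269/497)) - 205) = 1/((383*1 + 274*(-497/269)) - 205) = 1/((383 - 136178/269) - 205) = 1/(-33151/269 - 205) = 1/(-88296/269) = -269/88296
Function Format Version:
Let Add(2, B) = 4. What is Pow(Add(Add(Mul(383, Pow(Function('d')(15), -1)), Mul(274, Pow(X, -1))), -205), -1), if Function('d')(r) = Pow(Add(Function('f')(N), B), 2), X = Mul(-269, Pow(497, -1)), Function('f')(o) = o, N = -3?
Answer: Rational(-269, 88296) ≈ -0.0030466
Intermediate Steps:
B = 2 (B = Add(-2, 4) = 2)
X = Rational(-269, 497) (X = Mul(-269, Rational(1, 497)) = Rational(-269, 497) ≈ -0.54125)
Function('d')(r) = 1 (Function('d')(r) = Pow(Add(-3, 2), 2) = Pow(-1, 2) = 1)
Pow(Add(Add(Mul(383, Pow(Function('d')(15), -1)), Mul(274, Pow(X, -1))), -205), -1) = Pow(Add(Add(Mul(383, Pow(1, -1)), Mul(274, Pow(Rational(-269, 497), -1))), -205), -1) = Pow(Add(Add(Mul(383, 1), Mul(274, Rational(-497, 269))), -205), -1) = Pow(Add(Add(383, Rational(-136178, 269)), -205), -1) = Pow(Add(Rational(-33151, 269), -205), -1) = Pow(Rational(-88296, 269), -1) = Rational(-269, 88296)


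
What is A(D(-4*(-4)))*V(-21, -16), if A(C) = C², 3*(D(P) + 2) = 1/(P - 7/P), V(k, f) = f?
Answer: -34951744/558009 ≈ -62.637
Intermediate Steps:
D(P) = -2 + 1/(3*(P - 7/P))
A(D(-4*(-4)))*V(-21, -16) = ((42 - 4*(-4) - 6*(-4*(-4))²)/(3*(-7 + (-4*(-4))²)))²*(-16) = ((42 + 16 - 6*16²)/(3*(-7 + 16²)))²*(-16) = ((42 + 16 - 6*256)/(3*(-7 + 256)))²*(-16) = ((⅓)*(42 + 16 - 1536)/249)²*(-16) = ((⅓)*(1/249)*(-1478))²*(-16) = (-1478/747)²*(-16) = (2184484/558009)*(-16) = -34951744/558009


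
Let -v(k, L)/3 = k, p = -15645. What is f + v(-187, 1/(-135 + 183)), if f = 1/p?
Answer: 8776844/15645 ≈ 561.00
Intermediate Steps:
f = -1/15645 (f = 1/(-15645) = -1/15645 ≈ -6.3918e-5)
v(k, L) = -3*k
f + v(-187, 1/(-135 + 183)) = -1/15645 - 3*(-187) = -1/15645 + 561 = 8776844/15645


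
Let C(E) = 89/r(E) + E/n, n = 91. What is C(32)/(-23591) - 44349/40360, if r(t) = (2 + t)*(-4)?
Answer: -809255068029/736474689860 ≈ -1.0988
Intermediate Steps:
r(t) = -8 - 4*t
C(E) = 89/(-8 - 4*E) + E/91
C(32)/(-23591) - 44349/40360 = ((-8099 + 4*32*(2 + 32))/(364*(2 + 32)))/(-23591) - 44349/40360 = ((1/364)*(-8099 + 4*32*34)/34)*(-1/23591) - 44349*1/40360 = ((1/364)*(1/34)*(-8099 + 4352))*(-1/23591) - 44349/40360 = ((1/364)*(1/34)*(-3747))*(-1/23591) - 44349/40360 = -3747/12376*(-1/23591) - 44349/40360 = 3747/291962216 - 44349/40360 = -809255068029/736474689860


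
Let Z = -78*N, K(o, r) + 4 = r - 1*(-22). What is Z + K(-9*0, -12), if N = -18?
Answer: 1410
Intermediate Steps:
K(o, r) = 18 + r (K(o, r) = -4 + (r - 1*(-22)) = -4 + (r + 22) = -4 + (22 + r) = 18 + r)
Z = 1404 (Z = -78*(-18) = 1404)
Z + K(-9*0, -12) = 1404 + (18 - 12) = 1404 + 6 = 1410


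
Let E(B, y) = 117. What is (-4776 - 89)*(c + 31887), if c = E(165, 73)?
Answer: -155699460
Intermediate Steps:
c = 117
(-4776 - 89)*(c + 31887) = (-4776 - 89)*(117 + 31887) = -4865*32004 = -155699460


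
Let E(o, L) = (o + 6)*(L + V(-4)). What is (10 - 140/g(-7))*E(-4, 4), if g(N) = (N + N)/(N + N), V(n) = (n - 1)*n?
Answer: -6240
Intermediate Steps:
V(n) = n*(-1 + n) (V(n) = (-1 + n)*n = n*(-1 + n))
g(N) = 1 (g(N) = (2*N)/((2*N)) = (2*N)*(1/(2*N)) = 1)
E(o, L) = (6 + o)*(20 + L) (E(o, L) = (o + 6)*(L - 4*(-1 - 4)) = (6 + o)*(L - 4*(-5)) = (6 + o)*(L + 20) = (6 + o)*(20 + L))
(10 - 140/g(-7))*E(-4, 4) = (10 - 140/1)*(120 + 6*4 + 20*(-4) + 4*(-4)) = (10 - 140*1)*(120 + 24 - 80 - 16) = (10 - 140)*48 = -130*48 = -6240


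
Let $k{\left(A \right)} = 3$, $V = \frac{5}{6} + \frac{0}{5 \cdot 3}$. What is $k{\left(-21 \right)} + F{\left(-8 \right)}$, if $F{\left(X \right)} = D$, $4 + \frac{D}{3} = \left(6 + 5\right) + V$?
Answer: $\frac{53}{2} \approx 26.5$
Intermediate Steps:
$V = \frac{5}{6}$ ($V = 5 \cdot \frac{1}{6} + \frac{0}{15} = \frac{5}{6} + 0 \cdot \frac{1}{15} = \frac{5}{6} + 0 = \frac{5}{6} \approx 0.83333$)
$D = \frac{47}{2}$ ($D = -12 + 3 \left(\left(6 + 5\right) + \frac{5}{6}\right) = -12 + 3 \left(11 + \frac{5}{6}\right) = -12 + 3 \cdot \frac{71}{6} = -12 + \frac{71}{2} = \frac{47}{2} \approx 23.5$)
$F{\left(X \right)} = \frac{47}{2}$
$k{\left(-21 \right)} + F{\left(-8 \right)} = 3 + \frac{47}{2} = \frac{53}{2}$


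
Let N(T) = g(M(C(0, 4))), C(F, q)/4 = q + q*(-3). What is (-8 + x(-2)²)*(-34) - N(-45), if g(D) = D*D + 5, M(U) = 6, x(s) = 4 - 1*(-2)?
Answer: -993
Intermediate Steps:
x(s) = 6 (x(s) = 4 + 2 = 6)
C(F, q) = -8*q (C(F, q) = 4*(q + q*(-3)) = 4*(q - 3*q) = 4*(-2*q) = -8*q)
g(D) = 5 + D² (g(D) = D² + 5 = 5 + D²)
N(T) = 41 (N(T) = 5 + 6² = 5 + 36 = 41)
(-8 + x(-2)²)*(-34) - N(-45) = (-8 + 6²)*(-34) - 1*41 = (-8 + 36)*(-34) - 41 = 28*(-34) - 41 = -952 - 41 = -993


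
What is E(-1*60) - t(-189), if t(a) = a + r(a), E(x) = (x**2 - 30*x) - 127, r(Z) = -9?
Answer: 5471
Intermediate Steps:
E(x) = -127 + x**2 - 30*x
t(a) = -9 + a (t(a) = a - 9 = -9 + a)
E(-1*60) - t(-189) = (-127 + (-1*60)**2 - (-30)*60) - (-9 - 189) = (-127 + (-60)**2 - 30*(-60)) - 1*(-198) = (-127 + 3600 + 1800) + 198 = 5273 + 198 = 5471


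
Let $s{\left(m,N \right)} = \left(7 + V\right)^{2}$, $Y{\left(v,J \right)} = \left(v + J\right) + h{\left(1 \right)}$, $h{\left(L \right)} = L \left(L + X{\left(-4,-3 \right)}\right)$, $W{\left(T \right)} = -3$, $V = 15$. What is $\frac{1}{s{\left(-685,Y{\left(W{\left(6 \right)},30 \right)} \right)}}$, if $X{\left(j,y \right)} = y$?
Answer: $\frac{1}{484} \approx 0.0020661$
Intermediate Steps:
$h{\left(L \right)} = L \left(-3 + L\right)$ ($h{\left(L \right)} = L \left(L - 3\right) = L \left(-3 + L\right)$)
$Y{\left(v,J \right)} = -2 + J + v$ ($Y{\left(v,J \right)} = \left(v + J\right) + 1 \left(-3 + 1\right) = \left(J + v\right) + 1 \left(-2\right) = \left(J + v\right) - 2 = -2 + J + v$)
$s{\left(m,N \right)} = 484$ ($s{\left(m,N \right)} = \left(7 + 15\right)^{2} = 22^{2} = 484$)
$\frac{1}{s{\left(-685,Y{\left(W{\left(6 \right)},30 \right)} \right)}} = \frac{1}{484}$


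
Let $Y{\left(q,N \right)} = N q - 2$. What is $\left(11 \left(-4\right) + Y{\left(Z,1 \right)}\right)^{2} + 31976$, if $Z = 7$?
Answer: $33497$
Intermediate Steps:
$Y{\left(q,N \right)} = -2 + N q$
$\left(11 \left(-4\right) + Y{\left(Z,1 \right)}\right)^{2} + 31976 = \left(11 \left(-4\right) + \left(-2 + 1 \cdot 7\right)\right)^{2} + 31976 = \left(-44 + \left(-2 + 7\right)\right)^{2} + 31976 = \left(-44 + 5\right)^{2} + 31976 = \left(-39\right)^{2} + 31976 = 1521 + 31976 = 33497$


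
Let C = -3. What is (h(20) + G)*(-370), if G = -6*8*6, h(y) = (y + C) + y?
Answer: 92870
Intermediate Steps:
h(y) = -3 + 2*y (h(y) = (y - 3) + y = (-3 + y) + y = -3 + 2*y)
G = -288 (G = -48*6 = -288)
(h(20) + G)*(-370) = ((-3 + 2*20) - 288)*(-370) = ((-3 + 40) - 288)*(-370) = (37 - 288)*(-370) = -251*(-370) = 92870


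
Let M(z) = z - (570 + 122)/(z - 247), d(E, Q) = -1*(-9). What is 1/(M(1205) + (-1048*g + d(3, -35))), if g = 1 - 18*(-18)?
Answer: -479/162566240 ≈ -2.9465e-6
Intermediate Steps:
d(E, Q) = 9
g = 325 (g = 1 + 324 = 325)
M(z) = z - 692/(-247 + z)
1/(M(1205) + (-1048*g + d(3, -35))) = 1/((-692 + 1205**2 - 247*1205)/(-247 + 1205) + (-1048*325 + 9)) = 1/((-692 + 1452025 - 297635)/958 + (-340600 + 9)) = 1/((1/958)*1153698 - 340591) = 1/(576849/479 - 340591) = 1/(-162566240/479) = -479/162566240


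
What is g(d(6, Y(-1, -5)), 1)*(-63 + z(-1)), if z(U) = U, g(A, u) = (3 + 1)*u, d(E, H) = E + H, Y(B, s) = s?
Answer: -256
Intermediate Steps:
g(A, u) = 4*u
g(d(6, Y(-1, -5)), 1)*(-63 + z(-1)) = (4*1)*(-63 - 1) = 4*(-64) = -256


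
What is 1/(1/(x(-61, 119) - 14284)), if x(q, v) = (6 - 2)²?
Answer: -14268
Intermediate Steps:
x(q, v) = 16 (x(q, v) = 4² = 16)
1/(1/(x(-61, 119) - 14284)) = 1/(1/(16 - 14284)) = 1/(1/(-14268)) = 1/(-1/14268) = -14268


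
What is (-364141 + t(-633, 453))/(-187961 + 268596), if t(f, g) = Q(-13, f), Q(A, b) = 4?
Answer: -364137/80635 ≈ -4.5159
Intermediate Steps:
t(f, g) = 4
(-364141 + t(-633, 453))/(-187961 + 268596) = (-364141 + 4)/(-187961 + 268596) = -364137/80635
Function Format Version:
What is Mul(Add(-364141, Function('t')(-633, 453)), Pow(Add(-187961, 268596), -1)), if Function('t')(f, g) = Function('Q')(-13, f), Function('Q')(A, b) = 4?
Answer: Rational(-364137, 80635) ≈ -4.5159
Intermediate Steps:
Function('t')(f, g) = 4
Mul(Add(-364141, Function('t')(-633, 453)), Pow(Add(-187961, 268596), -1)) = Mul(Add(-364141, 4), Pow(Add(-187961, 268596), -1)) = Mul(-364137, Pow(80635, -1)) = Mul(-364137, Rational(1, 80635)) = Rational(-364137, 80635)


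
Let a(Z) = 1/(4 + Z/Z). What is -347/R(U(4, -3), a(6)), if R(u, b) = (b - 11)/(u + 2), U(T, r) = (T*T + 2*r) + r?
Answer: 1735/6 ≈ 289.17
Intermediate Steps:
U(T, r) = T² + 3*r (U(T, r) = (T² + 2*r) + r = T² + 3*r)
a(Z) = ⅕ (a(Z) = 1/(4 + 1) = 1/5 = ⅕)
R(u, b) = (-11 + b)/(2 + u)
-347/R(U(4, -3), a(6)) = -347*(2 + (4² + 3*(-3)))/(-11 + ⅕) = -347/(-54/5/(2 + (16 - 9))) = -347/(-54/5/(2 + 7)) = -347/(-54/5/9) = -347/((⅑)*(-54/5)) = -347/(-6/5) = -347*(-⅚) = 1735/6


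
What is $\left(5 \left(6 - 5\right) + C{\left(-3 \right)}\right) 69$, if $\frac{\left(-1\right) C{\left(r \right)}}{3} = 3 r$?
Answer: $2208$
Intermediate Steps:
$C{\left(r \right)} = - 9 r$ ($C{\left(r \right)} = - 3 \cdot 3 r = - 9 r$)
$\left(5 \left(6 - 5\right) + C{\left(-3 \right)}\right) 69 = \left(5 \left(6 - 5\right) - -27\right) 69 = \left(5 \cdot 1 + 27\right) 69 = \left(5 + 27\right) 69 = 32 \cdot 69 = 2208$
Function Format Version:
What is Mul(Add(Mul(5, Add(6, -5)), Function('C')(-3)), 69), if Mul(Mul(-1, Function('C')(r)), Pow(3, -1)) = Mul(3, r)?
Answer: 2208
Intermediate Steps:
Function('C')(r) = Mul(-9, r) (Function('C')(r) = Mul(-3, Mul(3, r)) = Mul(-9, r))
Mul(Add(Mul(5, Add(6, -5)), Function('C')(-3)), 69) = Mul(Add(Mul(5, Add(6, -5)), Mul(-9, -3)), 69) = Mul(Add(Mul(5, 1), 27), 69) = Mul(Add(5, 27), 69) = Mul(32, 69) = 2208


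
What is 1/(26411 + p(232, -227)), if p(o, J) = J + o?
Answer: 1/26416 ≈ 3.7856e-5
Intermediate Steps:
1/(26411 + p(232, -227)) = 1/(26411 + (-227 + 232)) = 1/(26411 + 5) = 1/26416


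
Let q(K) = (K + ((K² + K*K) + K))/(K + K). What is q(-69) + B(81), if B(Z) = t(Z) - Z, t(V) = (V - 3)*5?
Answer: 241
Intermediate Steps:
t(V) = -15 + 5*V (t(V) = (-3 + V)*5 = -15 + 5*V)
B(Z) = -15 + 4*Z (B(Z) = (-15 + 5*Z) - Z = -15 + 4*Z)
q(K) = (2*K + 2*K²)/(2*K) (q(K) = (K + ((K² + K²) + K))/((2*K)) = (K + (2*K² + K))*(1/(2*K)) = (K + (K + 2*K²))*(1/(2*K)) = (2*K + 2*K²)*(1/(2*K)) = (2*K + 2*K²)/(2*K))
q(-69) + B(81) = (1 - 69) + (-15 + 4*81) = -68 + (-15 + 324) = -68 + 309 = 241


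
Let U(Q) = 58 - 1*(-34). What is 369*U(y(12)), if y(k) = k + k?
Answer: 33948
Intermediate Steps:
y(k) = 2*k
U(Q) = 92 (U(Q) = 58 + 34 = 92)
369*U(y(12)) = 369*92 = 33948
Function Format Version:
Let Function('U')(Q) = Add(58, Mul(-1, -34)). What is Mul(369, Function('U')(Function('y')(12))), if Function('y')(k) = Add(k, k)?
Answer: 33948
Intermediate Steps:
Function('y')(k) = Mul(2, k)
Function('U')(Q) = 92 (Function('U')(Q) = Add(58, 34) = 92)
Mul(369, Function('U')(Function('y')(12))) = Mul(369, 92) = 33948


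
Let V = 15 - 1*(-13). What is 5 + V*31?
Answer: 873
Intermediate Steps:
V = 28 (V = 15 + 13 = 28)
5 + V*31 = 5 + 28*31 = 5 + 868 = 873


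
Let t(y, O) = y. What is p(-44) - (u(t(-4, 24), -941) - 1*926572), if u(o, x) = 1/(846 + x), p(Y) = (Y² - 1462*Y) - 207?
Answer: 94299756/95 ≈ 9.9263e+5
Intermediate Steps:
p(Y) = -207 + Y² - 1462*Y
p(-44) - (u(t(-4, 24), -941) - 1*926572) = (-207 + (-44)² - 1462*(-44)) - (1/(846 - 941) - 1*926572) = (-207 + 1936 + 64328) - (1/(-95) - 926572) = 66057 - (-1/95 - 926572) = 66057 - 1*(-88024341/95) = 66057 + 88024341/95 = 94299756/95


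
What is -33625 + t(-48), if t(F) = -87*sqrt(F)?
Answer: -33625 - 348*I*sqrt(3) ≈ -33625.0 - 602.75*I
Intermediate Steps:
-33625 + t(-48) = -33625 - 348*I*sqrt(3)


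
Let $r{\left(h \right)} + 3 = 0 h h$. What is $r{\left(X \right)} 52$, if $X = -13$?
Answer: $-156$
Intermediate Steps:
$r{\left(h \right)} = -3$ ($r{\left(h \right)} = -3 + 0 h h = -3 + 0 h = -3 + 0 = -3$)
$r{\left(X \right)} 52 = \left(-3\right) 52 = -156$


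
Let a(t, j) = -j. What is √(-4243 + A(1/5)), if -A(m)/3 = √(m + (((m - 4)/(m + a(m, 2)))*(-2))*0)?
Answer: √(-106075 - 15*√5)/5 ≈ 65.149*I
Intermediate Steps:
A(m) = -3*√m (A(m) = -3*√(m + (((m - 4)/(m - 1*2))*(-2))*0) = -3*√(m + (((-4 + m)/(m - 2))*(-2))*0) = -3*√(m + (((-4 + m)/(-2 + m))*(-2))*0) = -3*√(m - 2*(-4 + m)/(-2 + m)*0) = -3*√(m + 0) = -3*√m)
√(-4243 + A(1/5)) = √(-4243 - 3*√5/5)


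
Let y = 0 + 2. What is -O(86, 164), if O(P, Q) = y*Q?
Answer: -328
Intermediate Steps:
y = 2
O(P, Q) = 2*Q
-O(86, 164) = -2*164 = -1*328 = -328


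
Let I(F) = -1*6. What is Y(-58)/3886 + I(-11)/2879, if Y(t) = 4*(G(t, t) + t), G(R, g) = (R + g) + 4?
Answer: -990518/5593897 ≈ -0.17707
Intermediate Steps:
I(F) = -6
G(R, g) = 4 + R + g
Y(t) = 16 + 12*t (Y(t) = 4*((4 + t + t) + t) = 4*((4 + 2*t) + t) = 4*(4 + 3*t) = 16 + 12*t)
Y(-58)/3886 + I(-11)/2879 = (16 + 12*(-58))/3886 - 6/2879 = (16 - 696)*(1/3886) - 6*1/2879 = -680*1/3886 - 6/2879 = -340/1943 - 6/2879 = -990518/5593897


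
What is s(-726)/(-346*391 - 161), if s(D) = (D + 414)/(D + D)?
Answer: -2/1260699 ≈ -1.5864e-6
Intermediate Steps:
s(D) = (414 + D)/(2*D) (s(D) = (414 + D)/((2*D)) = (414 + D)*(1/(2*D)) = (414 + D)/(2*D))
s(-726)/(-346*391 - 161) = ((1/2)*(414 - 726)/(-726))/(-346*391 - 161) = ((1/2)*(-1/726)*(-312))/(-135286 - 161) = (26/121)/(-135447) = (26/121)*(-1/135447) = -2/1260699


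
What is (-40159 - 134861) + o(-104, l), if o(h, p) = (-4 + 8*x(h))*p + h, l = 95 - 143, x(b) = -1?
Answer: -174548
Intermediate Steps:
l = -48
o(h, p) = h - 12*p (o(h, p) = (-4 + 8*(-1))*p + h = (-4 - 8)*p + h = -12*p + h = h - 12*p)
(-40159 - 134861) + o(-104, l) = (-40159 - 134861) + (-104 - 12*(-48)) = -175020 + (-104 + 576) = -175020 + 472 = -174548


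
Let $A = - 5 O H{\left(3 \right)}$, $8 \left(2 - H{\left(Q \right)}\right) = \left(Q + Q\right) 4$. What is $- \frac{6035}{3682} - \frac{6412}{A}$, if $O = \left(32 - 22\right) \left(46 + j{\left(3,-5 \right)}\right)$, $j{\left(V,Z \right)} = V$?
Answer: $- \frac{55969}{13150} \approx -4.2562$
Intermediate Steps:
$H{\left(Q \right)} = 2 - Q$ ($H{\left(Q \right)} = 2 - \frac{\left(Q + Q\right) 4}{8} = 2 - \frac{2 Q 4}{8} = 2 - \frac{8 Q}{8} = 2 - Q$)
$O = 490$ ($O = \left(32 - 22\right) \left(46 + 3\right) = 10 \cdot 49 = 490$)
$A = 2450$ ($A = - 5 \cdot 490 \left(2 - 3\right) = - 5 \cdot 490 \left(-1\right) = \left(-5\right) \left(-490\right) = 2450$)
$- \frac{6035}{3682} - \frac{6412}{A} = - \frac{6035}{3682} - \frac{6412}{2450} = \left(-6035\right) \frac{1}{3682} - \frac{458}{175} = - \frac{6035}{3682} - \frac{458}{175} = - \frac{55969}{13150}$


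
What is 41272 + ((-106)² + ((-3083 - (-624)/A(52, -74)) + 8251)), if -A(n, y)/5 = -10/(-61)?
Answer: 1422868/25 ≈ 56915.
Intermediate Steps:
A(n, y) = -50/61 (A(n, y) = -(-50)/(-61) = -(-50)*(-1)/61 = -5*10/61 = -50/61)
41272 + ((-106)² + ((-3083 - (-624)/A(52, -74)) + 8251)) = 41272 + ((-106)² + ((-3083 - (-624)/(-50/61)) + 8251)) = 41272 + (11236 + ((-3083 - (-624)*(-61)/50) + 8251)) = 41272 + (11236 + ((-3083 - 1*19032/25) + 8251)) = 41272 + (11236 + ((-3083 - 19032/25) + 8251)) = 41272 + (11236 + (-96107/25 + 8251)) = 41272 + (11236 + 110168/25) = 41272 + 391068/25 = 1422868/25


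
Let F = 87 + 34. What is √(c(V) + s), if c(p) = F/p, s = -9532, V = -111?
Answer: I*√117457203/111 ≈ 97.638*I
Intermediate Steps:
F = 121
c(p) = 121/p
√(c(V) + s) = √(121/(-111) - 9532) = √(121*(-1/111) - 9532) = √(-121/111 - 9532) = √(-1058173/111) = I*√117457203/111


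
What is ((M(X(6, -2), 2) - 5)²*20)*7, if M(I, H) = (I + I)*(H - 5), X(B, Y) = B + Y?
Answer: 117740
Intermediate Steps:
M(I, H) = 2*I*(-5 + H) (M(I, H) = (2*I)*(-5 + H) = 2*I*(-5 + H))
((M(X(6, -2), 2) - 5)²*20)*7 = ((2*(6 - 2)*(-5 + 2) - 5)²*20)*7 = ((2*4*(-3) - 5)²*20)*7 = ((-24 - 5)²*20)*7 = ((-29)²*20)*7 = (841*20)*7 = 16820*7 = 117740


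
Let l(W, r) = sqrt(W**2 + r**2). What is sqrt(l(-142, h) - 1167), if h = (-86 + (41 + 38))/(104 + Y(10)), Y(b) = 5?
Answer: sqrt(-13865127 + 109*sqrt(239568533))/109 ≈ 32.016*I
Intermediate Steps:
h = -7/109 (h = (-86 + (41 + 38))/(104 + 5) = (-86 + 79)/109 = -7*1/109 = -7/109 ≈ -0.064220)
sqrt(l(-142, h) - 1167) = sqrt(sqrt((-142)**2 + (-7/109)**2) - 1167) = sqrt(sqrt(20164 + 49/11881) - 1167) = sqrt(sqrt(239568533/11881) - 1167) = sqrt(sqrt(239568533)/109 - 1167) = sqrt(-1167 + sqrt(239568533)/109)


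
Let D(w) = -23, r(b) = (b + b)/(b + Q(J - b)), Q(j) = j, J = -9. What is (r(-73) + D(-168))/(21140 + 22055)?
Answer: -61/388755 ≈ -0.00015691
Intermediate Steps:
r(b) = -2*b/9 (r(b) = (b + b)/(b + (-9 - b)) = (2*b)/(-9) = (2*b)*(-1/9) = -2*b/9)
(r(-73) + D(-168))/(21140 + 22055) = (-2/9*(-73) - 23)/(21140 + 22055) = (146/9 - 23)/43195 = -61/9*1/43195 = -61/388755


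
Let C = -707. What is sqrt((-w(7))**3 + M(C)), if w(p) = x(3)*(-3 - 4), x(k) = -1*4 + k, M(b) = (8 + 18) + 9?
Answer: 2*I*sqrt(77) ≈ 17.55*I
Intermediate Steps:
M(b) = 35 (M(b) = 26 + 9 = 35)
x(k) = -4 + k
w(p) = 7 (w(p) = (-4 + 3)*(-3 - 4) = -1*(-7) = 7)
sqrt((-w(7))**3 + M(C)) = sqrt((-1*7)**3 + 35) = sqrt((-7)**3 + 35) = sqrt(-343 + 35) = sqrt(-308) = 2*I*sqrt(77)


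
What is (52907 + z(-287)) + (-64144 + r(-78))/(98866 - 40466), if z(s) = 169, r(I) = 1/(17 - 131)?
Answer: 353351465183/6657600 ≈ 53075.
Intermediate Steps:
r(I) = -1/114 (r(I) = 1/(-114) = -1/114)
(52907 + z(-287)) + (-64144 + r(-78))/(98866 - 40466) = (52907 + 169) + (-64144 - 1/114)/(98866 - 40466) = 53076 - 7312417/114/58400 = 53076 - 7312417/114*1/58400 = 53076 - 7312417/6657600 = 353351465183/6657600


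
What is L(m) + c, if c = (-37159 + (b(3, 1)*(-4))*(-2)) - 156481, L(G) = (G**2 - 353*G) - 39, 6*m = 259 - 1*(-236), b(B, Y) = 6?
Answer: -863789/4 ≈ -2.1595e+5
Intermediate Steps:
m = 165/2 (m = (259 - 1*(-236))/6 = (259 + 236)/6 = (1/6)*495 = 165/2 ≈ 82.500)
L(G) = -39 + G**2 - 353*G
c = -193592 (c = (-37159 + (6*(-4))*(-2)) - 156481 = (-37159 - 24*(-2)) - 156481 = (-37159 + 48) - 156481 = -37111 - 156481 = -193592)
L(m) + c = (-39 + (165/2)**2 - 353*165/2) - 193592 = (-39 + 27225/4 - 58245/2) - 193592 = -89421/4 - 193592 = -863789/4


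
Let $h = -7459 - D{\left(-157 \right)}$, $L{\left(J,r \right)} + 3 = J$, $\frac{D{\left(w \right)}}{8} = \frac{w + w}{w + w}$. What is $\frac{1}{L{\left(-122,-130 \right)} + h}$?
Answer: $- \frac{1}{7592} \approx -0.00013172$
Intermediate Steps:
$D{\left(w \right)} = 8$ ($D{\left(w \right)} = 8 \frac{w + w}{w + w} = 8 \frac{2 w}{2 w} = 8 \cdot 2 w \frac{1}{2 w} = 8 \cdot 1 = 8$)
$L{\left(J,r \right)} = -3 + J$
$h = -7467$ ($h = -7459 - 8 = -7467$)
$\frac{1}{L{\left(-122,-130 \right)} + h} = \frac{1}{\left(-3 - 122\right) - 7467} = \frac{1}{-125 - 7467} = \frac{1}{-7592} = - \frac{1}{7592}$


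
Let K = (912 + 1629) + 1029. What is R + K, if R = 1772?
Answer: 5342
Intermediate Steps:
K = 3570 (K = 2541 + 1029 = 3570)
R + K = 1772 + 3570 = 5342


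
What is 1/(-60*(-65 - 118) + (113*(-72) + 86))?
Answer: 1/2930 ≈ 0.00034130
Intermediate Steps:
1/(-60*(-65 - 118) + (113*(-72) + 86)) = 1/(-60*(-183) + (-8136 + 86)) = 1/(10980 - 8050) = 1/2930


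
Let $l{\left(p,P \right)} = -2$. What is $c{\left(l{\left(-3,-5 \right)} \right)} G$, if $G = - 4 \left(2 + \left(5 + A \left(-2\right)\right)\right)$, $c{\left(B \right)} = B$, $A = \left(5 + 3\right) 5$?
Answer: $-584$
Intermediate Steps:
$A = 40$ ($A = 8 \cdot 5 = 40$)
$G = 292$ ($G = - 4 \left(2 + \left(5 + 40 \left(-2\right)\right)\right) = - 4 \left(2 + \left(5 - 80\right)\right) = - 4 \left(2 - 75\right) = \left(-4\right) \left(-73\right) = 292$)
$c{\left(l{\left(-3,-5 \right)} \right)} G = \left(-2\right) 292 = -584$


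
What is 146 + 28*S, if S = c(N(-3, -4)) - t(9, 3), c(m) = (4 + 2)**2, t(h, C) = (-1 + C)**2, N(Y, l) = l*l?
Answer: 1042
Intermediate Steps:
N(Y, l) = l**2
c(m) = 36 (c(m) = 6**2 = 36)
S = 32 (S = 36 - (-1 + 3)**2 = 36 - 1*2**2 = 36 - 1*4 = 36 - 4 = 32)
146 + 28*S = 146 + 28*32 = 146 + 896 = 1042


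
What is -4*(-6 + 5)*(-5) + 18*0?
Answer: -20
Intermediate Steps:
-4*(-6 + 5)*(-5) + 18*0 = -4*(-1)*(-5) + 0 = 4*(-5) + 0 = -20 + 0 = -20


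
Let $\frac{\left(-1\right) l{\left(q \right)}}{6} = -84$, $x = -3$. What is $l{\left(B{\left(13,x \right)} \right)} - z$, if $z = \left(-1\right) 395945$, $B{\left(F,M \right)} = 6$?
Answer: $396449$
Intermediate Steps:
$l{\left(q \right)} = 504$ ($l{\left(q \right)} = \left(-6\right) \left(-84\right) = 504$)
$z = -395945$
$l{\left(B{\left(13,x \right)} \right)} - z = 504 - -395945 = 504 + 395945 = 396449$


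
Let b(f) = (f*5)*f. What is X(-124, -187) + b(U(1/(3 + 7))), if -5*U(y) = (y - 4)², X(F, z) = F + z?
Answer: -13236559/50000 ≈ -264.73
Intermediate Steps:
U(y) = -(-4 + y)²/5 (U(y) = -(y - 4)²/5 = -(-4 + y)²/5)
b(f) = 5*f² (b(f) = (5*f)*f = 5*f²)
X(-124, -187) + b(U(1/(3 + 7))) = (-124 - 187) + 5*(-(-4 + 1/(3 + 7))²/5)² = -311 + 5*(-(-4 + 1/10)²/5)² = -311 + 5*(-(-4 + ⅒)²/5)² = -311 + 5*(-(-39/10)²/5)² = -311 + 5*(-⅕*1521/100)² = -311 + 5*(-1521/500)² = -311 + 5*(2313441/250000) = -311 + 2313441/50000 = -13236559/50000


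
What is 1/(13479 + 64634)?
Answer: 1/78113 ≈ 1.2802e-5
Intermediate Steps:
1/(13479 + 64634) = 1/78113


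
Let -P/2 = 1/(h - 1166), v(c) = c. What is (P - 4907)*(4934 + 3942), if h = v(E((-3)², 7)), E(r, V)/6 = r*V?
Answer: -8580238366/197 ≈ -4.3554e+7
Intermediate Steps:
E(r, V) = 6*V*r (E(r, V) = 6*(r*V) = 6*(V*r) = 6*V*r)
h = 378 (h = 6*7*(-3)² = 6*7*9 = 378)
P = 1/394 (P = -2/(378 - 1166) = -2/(-788) = -2*(-1/788) = 1/394 ≈ 0.0025381)
(P - 4907)*(4934 + 3942) = (1/394 - 4907)*(4934 + 3942) = -1933357/394*8876 = -8580238366/197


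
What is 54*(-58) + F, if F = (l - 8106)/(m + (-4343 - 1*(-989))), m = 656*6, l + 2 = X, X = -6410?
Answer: -918671/291 ≈ -3156.9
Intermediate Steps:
l = -6412 (l = -2 - 6410 = -6412)
m = 3936
F = -7259/291 (F = (-6412 - 8106)/(3936 + (-4343 - 1*(-989))) = -14518/(3936 + (-4343 + 989)) = -14518/(3936 - 3354) = -14518/582 = -14518*1/582 = -7259/291 ≈ -24.945)
54*(-58) + F = 54*(-58) - 7259/291 = -3132 - 7259/291 = -918671/291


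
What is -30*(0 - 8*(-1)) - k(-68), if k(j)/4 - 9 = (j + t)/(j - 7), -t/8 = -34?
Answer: -6628/25 ≈ -265.12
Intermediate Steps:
t = 272 (t = -8*(-34) = 272)
k(j) = 36 + 4*(272 + j)/(-7 + j) (k(j) = 36 + 4*((j + 272)/(j - 7)) = 36 + 4*((272 + j)/(-7 + j)) = 36 + 4*(272 + j)/(-7 + j))
-30*(0 - 8*(-1)) - k(-68) = -30*(0 - 8*(-1)) - 4*(209 + 10*(-68))/(-7 - 68) = -30*(0 + 8) - 4*(209 - 680)/(-75) = -30*8 - 4*(-1)*(-471)/75 = -240 - 1*628/25 = -240 - 628/25 = -6628/25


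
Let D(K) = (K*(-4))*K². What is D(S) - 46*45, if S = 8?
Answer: -4118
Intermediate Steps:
D(K) = -4*K³ (D(K) = (-4*K)*K² = -4*K³)
D(S) - 46*45 = -4*8³ - 46*45 = -4*512 - 2070 = -2048 - 2070 = -4118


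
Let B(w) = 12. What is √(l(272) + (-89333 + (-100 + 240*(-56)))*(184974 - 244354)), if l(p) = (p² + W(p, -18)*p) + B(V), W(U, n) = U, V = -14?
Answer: 4*√381796670 ≈ 78159.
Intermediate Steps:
l(p) = 12 + 2*p² (l(p) = (p² + p*p) + 12 = (p² + p²) + 12 = 2*p² + 12 = 12 + 2*p²)
√(l(272) + (-89333 + (-100 + 240*(-56)))*(184974 - 244354)) = √((12 + 2*272²) + (-89333 + (-100 + 240*(-56)))*(184974 - 244354)) = √((12 + 2*73984) + (-89333 + (-100 - 13440))*(-59380)) = √((12 + 147968) + (-89333 - 13540)*(-59380)) = √(147980 - 102873*(-59380)) = √(147980 + 6108598740) = √6108746720 = 4*√381796670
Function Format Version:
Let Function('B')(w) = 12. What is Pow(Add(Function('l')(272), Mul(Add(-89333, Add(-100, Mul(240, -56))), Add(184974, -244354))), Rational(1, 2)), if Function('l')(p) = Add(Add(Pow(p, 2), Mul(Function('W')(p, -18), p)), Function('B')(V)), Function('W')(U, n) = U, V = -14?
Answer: Mul(4, Pow(381796670, Rational(1, 2))) ≈ 78159.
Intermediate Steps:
Function('l')(p) = Add(12, Mul(2, Pow(p, 2))) (Function('l')(p) = Add(Add(Pow(p, 2), Mul(p, p)), 12) = Add(Add(Pow(p, 2), Pow(p, 2)), 12) = Add(Mul(2, Pow(p, 2)), 12) = Add(12, Mul(2, Pow(p, 2))))
Pow(Add(Function('l')(272), Mul(Add(-89333, Add(-100, Mul(240, -56))), Add(184974, -244354))), Rational(1, 2)) = Pow(Add(Add(12, Mul(2, Pow(272, 2))), Mul(Add(-89333, Add(-100, Mul(240, -56))), Add(184974, -244354))), Rational(1, 2)) = Pow(Add(Add(12, Mul(2, 73984)), Mul(Add(-89333, Add(-100, -13440)), -59380)), Rational(1, 2)) = Pow(Add(Add(12, 147968), Mul(Add(-89333, -13540), -59380)), Rational(1, 2)) = Pow(Add(147980, Mul(-102873, -59380)), Rational(1, 2)) = Pow(Add(147980, 6108598740), Rational(1, 2)) = Pow(6108746720, Rational(1, 2)) = Mul(4, Pow(381796670, Rational(1, 2)))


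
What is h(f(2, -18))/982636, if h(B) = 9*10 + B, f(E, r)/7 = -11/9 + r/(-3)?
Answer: 1111/8843724 ≈ 0.00012563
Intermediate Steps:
f(E, r) = -77/9 - 7*r/3 (f(E, r) = 7*(-11/9 + r/(-3)) = 7*(-11*⅑ + r*(-⅓)) = 7*(-11/9 - r/3) = -77/9 - 7*r/3)
h(B) = 90 + B
h(f(2, -18))/982636 = (90 + (-77/9 - 7/3*(-18)))/982636 = (90 + (-77/9 + 42))*(1/982636) = (90 + 301/9)*(1/982636) = (1111/9)*(1/982636) = 1111/8843724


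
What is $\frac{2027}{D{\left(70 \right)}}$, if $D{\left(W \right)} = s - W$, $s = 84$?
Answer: $\frac{2027}{14} \approx 144.79$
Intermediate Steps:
$D{\left(W \right)} = 84 - W$
$\frac{2027}{D{\left(70 \right)}} = \frac{2027}{84 - 70} = \frac{2027}{14}$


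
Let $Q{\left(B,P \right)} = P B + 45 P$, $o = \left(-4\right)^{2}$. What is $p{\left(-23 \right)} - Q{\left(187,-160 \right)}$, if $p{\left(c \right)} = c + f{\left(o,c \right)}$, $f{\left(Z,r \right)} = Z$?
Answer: $37113$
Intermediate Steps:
$o = 16$
$p{\left(c \right)} = 16 + c$ ($p{\left(c \right)} = c + 16 = 16 + c$)
$Q{\left(B,P \right)} = 45 P + B P$ ($Q{\left(B,P \right)} = B P + 45 P = 45 P + B P$)
$p{\left(-23 \right)} - Q{\left(187,-160 \right)} = \left(16 - 23\right) - - 160 \left(45 + 187\right) = -7 - \left(-160\right) 232 = -7 - -37120 = -7 + 37120 = 37113$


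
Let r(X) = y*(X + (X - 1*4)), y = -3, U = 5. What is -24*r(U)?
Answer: 432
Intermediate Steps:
r(X) = 12 - 6*X (r(X) = -3*(X + (X - 1*4)) = -3*(X + (X - 4)) = -3*(X + (-4 + X)) = -3*(-4 + 2*X) = 12 - 6*X)
-24*r(U) = -24*(12 - 6*5) = -24*(12 - 30) = -24*(-18) = 432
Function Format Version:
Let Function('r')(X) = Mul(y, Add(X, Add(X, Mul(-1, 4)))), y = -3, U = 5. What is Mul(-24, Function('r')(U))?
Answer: 432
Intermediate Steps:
Function('r')(X) = Add(12, Mul(-6, X)) (Function('r')(X) = Mul(-3, Add(X, Add(X, Mul(-1, 4)))) = Mul(-3, Add(X, Add(X, -4))) = Mul(-3, Add(X, Add(-4, X))) = Mul(-3, Add(-4, Mul(2, X))) = Add(12, Mul(-6, X)))
Mul(-24, Function('r')(U)) = Mul(-24, Add(12, Mul(-6, 5))) = Mul(-24, Add(12, -30)) = Mul(-24, -18) = 432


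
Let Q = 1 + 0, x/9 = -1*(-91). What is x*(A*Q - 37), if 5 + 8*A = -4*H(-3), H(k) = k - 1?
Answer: -233415/8 ≈ -29177.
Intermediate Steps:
x = 819 (x = 9*(-1*(-91)) = 9*91 = 819)
H(k) = -1 + k
A = 11/8 (A = -5/8 + (-4*(-1 - 3))/8 = -5/8 + (-4*(-4))/8 = -5/8 + (1/8)*16 = -5/8 + 2 = 11/8 ≈ 1.3750)
Q = 1
x*(A*Q - 37) = 819*((11/8)*1 - 37) = 819*(11/8 - 37) = 819*(-285/8) = -233415/8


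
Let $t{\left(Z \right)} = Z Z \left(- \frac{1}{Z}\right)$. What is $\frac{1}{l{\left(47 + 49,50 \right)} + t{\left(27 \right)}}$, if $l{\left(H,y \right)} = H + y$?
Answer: $\frac{1}{119} \approx 0.0084034$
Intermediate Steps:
$t{\left(Z \right)} = - Z$ ($t{\left(Z \right)} = Z^{2} \left(- \frac{1}{Z}\right) = - Z$)
$\frac{1}{l{\left(47 + 49,50 \right)} + t{\left(27 \right)}} = \frac{1}{\left(\left(47 + 49\right) + 50\right) - 27} = \frac{1}{\left(96 + 50\right) - 27} = \frac{1}{146 - 27} = \frac{1}{119}$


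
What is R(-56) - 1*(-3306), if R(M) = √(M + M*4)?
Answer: 3306 + 2*I*√70 ≈ 3306.0 + 16.733*I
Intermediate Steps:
R(M) = √5*√M (R(M) = √(M + 4*M) = √(5*M) = √5*√M)
R(-56) - 1*(-3306) = √5*√(-56) - 1*(-3306) = √5*(2*I*√14) + 3306 = 2*I*√70 + 3306 = 3306 + 2*I*√70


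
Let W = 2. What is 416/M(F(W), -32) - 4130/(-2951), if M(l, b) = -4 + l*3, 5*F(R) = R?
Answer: -3040130/20657 ≈ -147.17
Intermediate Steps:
F(R) = R/5
M(l, b) = -4 + 3*l
416/M(F(W), -32) - 4130/(-2951) = 416/(-4 + 3*((⅕)*2)) - 4130/(-2951) = 416/(-4 + 3*(⅖)) - 4130*(-1/2951) = 416/(-4 + 6/5) + 4130/2951 = 416/(-14/5) + 4130/2951 = 416*(-5/14) + 4130/2951 = -1040/7 + 4130/2951 = -3040130/20657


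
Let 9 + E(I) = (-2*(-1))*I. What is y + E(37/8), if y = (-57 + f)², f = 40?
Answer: 1157/4 ≈ 289.25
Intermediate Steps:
y = 289 (y = (-57 + 40)² = (-17)² = 289)
E(I) = -9 + 2*I (E(I) = -9 + (-2*(-1))*I = -9 + 2*I)
y + E(37/8) = 289 + (-9 + 2*(37/8)) = 289 + (-9 + 37/4) = 289 + ¼ = 1157/4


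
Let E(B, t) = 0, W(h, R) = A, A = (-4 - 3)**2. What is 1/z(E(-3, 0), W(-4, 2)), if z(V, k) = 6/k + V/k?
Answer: 49/6 ≈ 8.1667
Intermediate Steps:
A = 49 (A = (-7)**2 = 49)
W(h, R) = 49
1/z(E(-3, 0), W(-4, 2)) = 1/((6 + 0)/49) = 1/((1/49)*6) = 1/(6/49) = 49/6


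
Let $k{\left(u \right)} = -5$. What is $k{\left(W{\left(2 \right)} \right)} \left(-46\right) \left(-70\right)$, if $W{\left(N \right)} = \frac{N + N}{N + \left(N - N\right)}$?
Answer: $-16100$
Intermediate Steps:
$W{\left(N \right)} = 2$ ($W{\left(N \right)} = \frac{2 N}{N + 0} = \frac{2 N}{N} = 2$)
$k{\left(W{\left(2 \right)} \right)} \left(-46\right) \left(-70\right) = \left(-5\right) \left(-46\right) \left(-70\right) = 230 \left(-70\right) = -16100$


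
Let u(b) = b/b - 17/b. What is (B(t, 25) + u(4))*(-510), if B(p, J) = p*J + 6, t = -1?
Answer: 22695/2 ≈ 11348.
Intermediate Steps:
B(p, J) = 6 + J*p (B(p, J) = J*p + 6 = 6 + J*p)
u(b) = 1 - 17/b
(B(t, 25) + u(4))*(-510) = ((6 + 25*(-1)) + (-17 + 4)/4)*(-510) = ((6 - 25) + (1/4)*(-13))*(-510) = (-19 - 13/4)*(-510) = -89/4*(-510) = 22695/2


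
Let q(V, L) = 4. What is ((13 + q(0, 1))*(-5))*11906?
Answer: -1012010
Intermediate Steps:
((13 + q(0, 1))*(-5))*11906 = ((13 + 4)*(-5))*11906 = (17*(-5))*11906 = -85*11906 = -1012010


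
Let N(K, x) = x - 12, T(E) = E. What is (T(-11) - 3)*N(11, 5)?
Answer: 98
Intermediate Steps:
N(K, x) = -12 + x
(T(-11) - 3)*N(11, 5) = (-11 - 3)*(-12 + 5) = -14*(-7) = 98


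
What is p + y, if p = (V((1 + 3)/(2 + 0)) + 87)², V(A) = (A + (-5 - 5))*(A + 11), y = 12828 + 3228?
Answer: 16345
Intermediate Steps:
y = 16056
V(A) = (-10 + A)*(11 + A) (V(A) = (A - 10)*(11 + A) = (-10 + A)*(11 + A))
p = 289 (p = ((-110 + (1 + 3)/(2 + 0) + ((1 + 3)/(2 + 0))²) + 87)² = ((-110 + 4/2 + (4/2)²) + 87)² = ((-110 + 4*(½) + (4*(½))²) + 87)² = ((-110 + 2 + 2²) + 87)² = ((-110 + 2 + 4) + 87)² = (-104 + 87)² = (-17)² = 289)
p + y = 289 + 16056 = 16345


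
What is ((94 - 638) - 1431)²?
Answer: 3900625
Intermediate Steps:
((94 - 638) - 1431)² = (-544 - 1431)² = (-1975)² = 3900625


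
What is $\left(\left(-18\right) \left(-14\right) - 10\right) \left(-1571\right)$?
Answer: $-380182$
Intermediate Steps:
$\left(\left(-18\right) \left(-14\right) - 10\right) \left(-1571\right) = \left(252 - 10\right) \left(-1571\right) = 242 \left(-1571\right) = -380182$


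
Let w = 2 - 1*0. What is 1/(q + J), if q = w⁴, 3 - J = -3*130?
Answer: 1/409 ≈ 0.0024450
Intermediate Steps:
w = 2 (w = 2 + 0 = 2)
J = 393 (J = 3 - (-3)*130 = 3 - 1*(-390) = 3 + 390 = 393)
q = 16 (q = 2⁴ = 16)
1/(q + J) = 1/(16 + 393) = 1/409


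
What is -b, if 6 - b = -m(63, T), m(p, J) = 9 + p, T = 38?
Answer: -78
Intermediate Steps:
b = 78 (b = 6 - (-1)*(9 + 63) = 6 - (-1)*72 = 6 - 1*(-72) = 6 + 72 = 78)
-b = -1*78 = -78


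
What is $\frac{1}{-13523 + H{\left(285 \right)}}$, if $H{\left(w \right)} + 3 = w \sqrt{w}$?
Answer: $- \frac{13526}{159803551} - \frac{285 \sqrt{285}}{159803551} \approx -0.00011475$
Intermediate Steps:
$H{\left(w \right)} = -3 + w^{\frac{3}{2}}$ ($H{\left(w \right)} = -3 + w \sqrt{w} = -3 + w^{\frac{3}{2}}$)
$\frac{1}{-13523 + H{\left(285 \right)}} = \frac{1}{-13523 - \left(3 - 285^{\frac{3}{2}}\right)} = \frac{1}{-13523 - \left(3 - 285 \sqrt{285}\right)} = \frac{1}{-13526 + 285 \sqrt{285}}$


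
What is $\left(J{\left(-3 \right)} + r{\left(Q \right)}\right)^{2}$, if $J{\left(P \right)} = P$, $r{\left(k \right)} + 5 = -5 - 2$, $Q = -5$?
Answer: $225$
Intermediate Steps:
$r{\left(k \right)} = -12$ ($r{\left(k \right)} = -5 - 7 = -12$)
$\left(J{\left(-3 \right)} + r{\left(Q \right)}\right)^{2} = \left(-3 - 12\right)^{2} = \left(-15\right)^{2} = 225$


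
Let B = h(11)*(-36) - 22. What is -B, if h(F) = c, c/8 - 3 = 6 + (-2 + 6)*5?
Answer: 8374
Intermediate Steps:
c = 232 (c = 24 + 8*(6 + (-2 + 6)*5) = 24 + 8*(6 + 4*5) = 24 + 8*(6 + 20) = 24 + 8*26 = 24 + 208 = 232)
h(F) = 232
B = -8374 (B = 232*(-36) - 22 = -8352 - 22 = -8374)
-B = -1*(-8374) = 8374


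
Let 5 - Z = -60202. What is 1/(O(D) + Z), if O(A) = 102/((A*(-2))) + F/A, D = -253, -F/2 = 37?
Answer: 253/15232496 ≈ 1.6609e-5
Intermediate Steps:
F = -74 (F = -2*37 = -74)
Z = 60207 (Z = 5 - 1*(-60202) = 5 + 60202 = 60207)
O(A) = -125/A (O(A) = 102/((A*(-2))) - 74/A = 102/((-2*A)) - 74/A = 102*(-1/(2*A)) - 74/A = -51/A - 74/A = -125/A)
1/(O(D) + Z) = 1/(-125/(-253) + 60207) = 1/(-125*(-1/253) + 60207) = 1/(125/253 + 60207) = 1/(15232496/253) = 253/15232496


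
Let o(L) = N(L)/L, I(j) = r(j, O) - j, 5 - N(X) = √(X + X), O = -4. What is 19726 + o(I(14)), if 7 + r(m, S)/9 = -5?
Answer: 2406567/122 + I*√61/61 ≈ 19726.0 + 0.12804*I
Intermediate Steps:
r(m, S) = -108 (r(m, S) = -63 + 9*(-5) = -63 - 45 = -108)
N(X) = 5 - √2*√X (N(X) = 5 - √(X + X) = 5 - √(2*X) = 5 - √2*√X)
I(j) = -108 - j
o(L) = (5 - √2*√L)/L
19726 + o(I(14)) = 19726 + (5 - √2*√(-108 - 1*14))/(-108 - 1*14) = 19726 + (5 - √2*√(-108 - 14))/(-108 - 14) = 19726 + (5 - √2*√(-122))/(-122) = 19726 - (5 - √2*I*√122)/122 = 19726 - (5 - 2*I*√61)/122 = 19726 + (-5/122 + I*√61/61) = 2406567/122 + I*√61/61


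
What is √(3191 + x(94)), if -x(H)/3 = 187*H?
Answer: I*√49543 ≈ 222.58*I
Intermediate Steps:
x(H) = -561*H
√(3191 + x(94)) = √(3191 - 561*94) = √(3191 - 52734) = √(-49543) = I*√49543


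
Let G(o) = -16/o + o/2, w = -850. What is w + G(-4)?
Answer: -848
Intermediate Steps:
G(o) = o/2 - 16/o (G(o) = -16/o + o*(½) = -16/o + o/2 = o/2 - 16/o)
w + G(-4) = -850 + ((½)*(-4) - 16/(-4)) = -850 + (-2 - 16*(-¼)) = -850 + (-2 + 4) = -850 + 2 = -848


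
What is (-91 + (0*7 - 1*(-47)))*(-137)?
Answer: 6028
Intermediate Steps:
(-91 + (0*7 - 1*(-47)))*(-137) = (-91 + (0 + 47))*(-137) = (-91 + 47)*(-137) = -44*(-137) = 6028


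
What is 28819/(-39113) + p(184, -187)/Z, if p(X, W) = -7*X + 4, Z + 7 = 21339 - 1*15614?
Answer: -35834689/37274689 ≈ -0.96137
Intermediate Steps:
Z = 5718 (Z = -7 + (21339 - 1*15614) = -7 + (21339 - 15614) = -7 + 5725 = 5718)
p(X, W) = 4 - 7*X
28819/(-39113) + p(184, -187)/Z = 28819/(-39113) + (4 - 7*184)/5718 = 28819*(-1/39113) + (4 - 1288)*(1/5718) = -28819/39113 - 1284*1/5718 = -28819/39113 - 214/953 = -35834689/37274689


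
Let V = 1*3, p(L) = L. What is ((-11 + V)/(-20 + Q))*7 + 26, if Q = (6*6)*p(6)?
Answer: 180/7 ≈ 25.714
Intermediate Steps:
V = 3
Q = 216 (Q = (6*6)*6 = 36*6 = 216)
((-11 + V)/(-20 + Q))*7 + 26 = ((-11 + 3)/(-20 + 216))*7 + 26 = -8/196*7 + 26 = -8*1/196*7 + 26 = -2/49*7 + 26 = -2/7 + 26 = 180/7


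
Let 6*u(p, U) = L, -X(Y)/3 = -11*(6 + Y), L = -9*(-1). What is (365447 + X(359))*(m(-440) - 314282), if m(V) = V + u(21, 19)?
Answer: -118804470986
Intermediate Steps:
L = 9
X(Y) = 198 + 33*Y (X(Y) = -(-33)*(6 + Y) = -3*(-66 - 11*Y) = 198 + 33*Y)
u(p, U) = 3/2 (u(p, U) = (⅙)*9 = 3/2)
m(V) = 3/2 + V (m(V) = V + 3/2 = 3/2 + V)
(365447 + X(359))*(m(-440) - 314282) = (365447 + (198 + 33*359))*((3/2 - 440) - 314282) = (365447 + (198 + 11847))*(-877/2 - 314282) = (365447 + 12045)*(-629441/2) = 377492*(-629441/2) = -118804470986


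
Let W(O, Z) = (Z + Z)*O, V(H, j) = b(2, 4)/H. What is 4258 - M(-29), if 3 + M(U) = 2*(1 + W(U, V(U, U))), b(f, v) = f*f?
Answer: 4243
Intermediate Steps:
b(f, v) = f**2
V(H, j) = 4/H (V(H, j) = 2**2/H = 4/H)
W(O, Z) = 2*O*Z (W(O, Z) = (2*Z)*O = 2*O*Z)
M(U) = 15 (M(U) = -3 + 2*(1 + 2*U*(4/U)) = -3 + 2*(1 + 8) = -3 + 2*9 = -3 + 18 = 15)
4258 - M(-29) = 4258 - 1*15 = 4258 - 15 = 4243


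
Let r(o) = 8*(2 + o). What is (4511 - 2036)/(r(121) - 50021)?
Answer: -2475/49037 ≈ -0.050472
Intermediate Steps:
r(o) = 16 + 8*o
(4511 - 2036)/(r(121) - 50021) = (4511 - 2036)/((16 + 8*121) - 50021) = 2475/((16 + 968) - 50021) = 2475/(984 - 50021) = 2475/(-49037) = 2475*(-1/49037) = -2475/49037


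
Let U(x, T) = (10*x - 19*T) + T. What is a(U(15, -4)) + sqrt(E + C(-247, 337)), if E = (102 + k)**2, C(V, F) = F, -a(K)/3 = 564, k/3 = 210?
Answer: -1692 + sqrt(536161) ≈ -959.77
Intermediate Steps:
k = 630 (k = 3*210 = 630)
U(x, T) = -18*T + 10*x (U(x, T) = (-19*T + 10*x) + T = -18*T + 10*x)
a(K) = -1692 (a(K) = -3*564 = -1692)
E = 535824 (E = (102 + 630)**2 = 732**2 = 535824)
a(U(15, -4)) + sqrt(E + C(-247, 337)) = -1692 + sqrt(535824 + 337) = -1692 + sqrt(536161)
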